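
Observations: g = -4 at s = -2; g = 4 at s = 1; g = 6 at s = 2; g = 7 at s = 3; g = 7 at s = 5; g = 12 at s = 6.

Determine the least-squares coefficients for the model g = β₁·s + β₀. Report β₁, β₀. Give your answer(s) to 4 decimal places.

β₁ = 1.7349, β₀ = 0.9960

Compute the Gram sums: Σs·s = 79, Σs = 15, Σ1 = 6.
And Σs·g = 152, Σg = 32.
So AᵀA·[β₁, β₀]ᵀ = Aᵀg: [[79, 15]; [15, 6]]·[β₁, β₀]ᵀ = [152, 32]ᵀ.
Determinant 79·6 − 15² = 249.
β₁ = (152·6 − 15·32)/249 = 144/83; β₀ = (79·32 − 15·152)/249 = 248/249.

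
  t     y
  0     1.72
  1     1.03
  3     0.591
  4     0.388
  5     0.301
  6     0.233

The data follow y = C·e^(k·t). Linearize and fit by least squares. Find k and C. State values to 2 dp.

k = -0.33, C = 1.56

Taking logs, ln y = k·t + ln C, so regress ln y on t.
Sums: Σt = 19.0000, Σ(t)² = 87.0000, Σln y = -3.5582, Σt·ln y = -20.0788.
Normal system: [[87.0000, 19.0000]; [19.0000, 6]]·[k, ln C]ᵀ = [-20.0788, -3.5582]ᵀ.
Δ = 87.0000·6 − (19.0000)² = 161.0000; k = (-20.0788·6 − 19.0000·-3.5582)/161.0000 = -0.32837, ln C = (87.0000·-3.5582 − 19.0000·-20.0788)/161.0000 = 0.44681, so C = exp(0.44681) = 1.56332.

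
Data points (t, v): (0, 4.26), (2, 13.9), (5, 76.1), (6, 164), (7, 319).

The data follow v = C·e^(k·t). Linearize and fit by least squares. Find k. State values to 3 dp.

Linearized form: ln v = k·t + ln C. From the 5 transformed points,
Σt = 20.0000, Σ(t)² = 114.0000, Σln v = 19.2783, Σt·ln v = 97.8796.
Equations: 114.0000·k + 20.0000·ln C = 97.8796;  20.0000·k + 5·ln C = 19.2783.
Δ = 114.0000·5 − (20.0000)² = 170.0000; k = (97.8796·5 − 20.0000·19.2783)/170.0000 = 0.61078, ln C = (114.0000·19.2783 − 20.0000·97.8796)/170.0000 = 1.41254.

k = 0.611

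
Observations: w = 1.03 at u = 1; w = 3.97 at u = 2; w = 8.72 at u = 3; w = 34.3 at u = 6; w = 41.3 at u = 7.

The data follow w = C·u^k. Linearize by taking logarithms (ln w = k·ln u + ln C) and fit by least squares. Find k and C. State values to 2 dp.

Taking logs, ln w = k·ln u + ln C, so regress ln w on ln u.
Σln u = 5.5294, Σ(ln u)² = 8.6844, Σln w = 10.8300, Σln u·ln w = 16.9095.
Equations: 8.6844·k + 5.5294·ln C = 16.9095;  5.5294·k + 5·ln C = 10.8300.
Solving (det = 12.8473): k = 1.91977, ln C = 0.04294, so C = exp(0.04294) = 1.04388.

k = 1.92, C = 1.04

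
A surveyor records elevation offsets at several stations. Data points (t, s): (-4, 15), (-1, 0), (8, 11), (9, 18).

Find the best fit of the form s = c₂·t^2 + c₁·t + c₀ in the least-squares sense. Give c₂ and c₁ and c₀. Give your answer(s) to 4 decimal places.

From the data, Σt^2·t^2 = 10914, Σt^2·t = 1176, Σt^2 = 162, Σt·t = 162, Σt = 12, Σ1 = 4.
And Σt^2·s = 2402, Σt·s = 190, Σs = 44.
Solving the 3×3 system (Gaussian elimination) gives c₂ = 6350/12063, c₁ = -29221/12063, c₀ = -12273/4021.

c₂ = 0.5264, c₁ = -2.4224, c₀ = -3.0522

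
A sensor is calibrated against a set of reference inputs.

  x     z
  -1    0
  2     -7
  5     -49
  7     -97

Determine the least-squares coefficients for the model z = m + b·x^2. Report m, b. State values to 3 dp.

m = 1.500, b = -2.013

AᵀA·[m, b]ᵀ = Aᵀz reads: 4·m + 79·b = -153;  79·m + 3043·b = -6006.
(Σ1 = 4, Σx^2 = 79, Σx^2·x^2 = 3043, Σz = -153, Σx^2·z = -6006.)
Δ = 4·3043 − 79² = 5931.
m = ((-153)·3043 − 79·(-6006))/5931 = 2965/1977; b = (4·(-6006) − 79·(-153))/5931 = -3979/1977.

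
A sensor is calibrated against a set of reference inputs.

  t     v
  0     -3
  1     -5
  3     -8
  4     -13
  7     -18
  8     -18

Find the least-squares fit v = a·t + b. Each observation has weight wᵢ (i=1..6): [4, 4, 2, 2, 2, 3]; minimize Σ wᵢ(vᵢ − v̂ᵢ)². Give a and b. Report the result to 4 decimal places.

Entries of XᵀWX: Σwᵢ·t·t = 344, Σwᵢ·t = 56, Σwᵢ·1 = 17.
Moment sums: Σwᵢ·t·v = -856, Σwᵢ·v = -164.
Eliminating b: 17·(row 1) − 56·(row 2) gives 2712·a = 17·(-856) − 56·(-164) = -5368, so a = -671/339.
Then b = ((-164) − 56·(-671/339))/17 = -1060/339.

a = -1.9794, b = -3.1268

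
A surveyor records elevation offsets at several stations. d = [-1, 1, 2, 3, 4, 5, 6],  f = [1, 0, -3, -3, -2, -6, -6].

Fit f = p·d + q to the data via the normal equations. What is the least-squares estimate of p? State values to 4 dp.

Sums needed: Σd·d = 92, Σd = 20, Σ1 = 7.
Right-hand side: Σd·f = -90, Σf = -19.
Normal equations: [[92, 20]; [20, 7]]·[p, q]ᵀ = [-90, -19]ᵀ.
Eliminating q: 7·(row 1) − 20·(row 2) gives 244·p = 7·(-90) − 20·(-19) = -250, so p = -125/122.
Then q = ((-19) − 20·(-125/122))/7 = 13/61.

p = -1.0246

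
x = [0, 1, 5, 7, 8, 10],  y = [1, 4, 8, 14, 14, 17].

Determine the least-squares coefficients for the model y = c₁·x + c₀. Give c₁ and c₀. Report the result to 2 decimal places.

Forming AᵀA = [[239, 31]; [31, 6]] and Aᵀy = [424, 58]ᵀ gives AᵀA·[c₁, c₀]ᵀ = Aᵀy.
Eliminating c₀: 6·(row 1) − 31·(row 2) gives 473·c₁ = 6·424 − 31·58 = 746, so c₁ = 746/473.
Then c₀ = (58 − 31·(746/473))/6 = 718/473.

c₁ = 1.58, c₀ = 1.52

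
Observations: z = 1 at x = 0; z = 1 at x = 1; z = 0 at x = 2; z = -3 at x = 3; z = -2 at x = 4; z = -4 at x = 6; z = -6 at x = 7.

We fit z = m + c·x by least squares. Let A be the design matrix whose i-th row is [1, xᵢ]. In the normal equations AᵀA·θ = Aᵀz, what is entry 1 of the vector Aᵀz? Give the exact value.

-13

Entry 1 ↔ basis 1, so (Aᵀz)_{1} = Σᵢ zᵢ = (1)·(1) + (1)·(1) + (1)·(0) + (1)·(-3) + (1)·(-2) + (1)·(-4) + (1)·(-6) = -13.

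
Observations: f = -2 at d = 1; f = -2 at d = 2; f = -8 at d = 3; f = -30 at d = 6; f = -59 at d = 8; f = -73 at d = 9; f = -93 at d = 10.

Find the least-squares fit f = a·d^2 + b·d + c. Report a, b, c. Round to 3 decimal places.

a = -1.070, b = 1.635, c = -2.179

From the data, Σd^2·d^2 = 22051, Σd^2·d = 2493, Σd^2 = 295, Σd·d = 295, Σd = 39, Σ1 = 7.
Right-hand side: Σd^2·f = -20151, Σd·f = -2269, Σf = -267.
Normal equations: [[22051, 2493, 295]; [2493, 295, 39]; [295, 39, 7]]·[a, b, c]ᵀ = [-20151, -2269, -267]ᵀ.
Inverting the 3×3 Gram matrix, [a, b, c]ᵀ = [-16217/15163, 24788/15163, -33034/15163]ᵀ.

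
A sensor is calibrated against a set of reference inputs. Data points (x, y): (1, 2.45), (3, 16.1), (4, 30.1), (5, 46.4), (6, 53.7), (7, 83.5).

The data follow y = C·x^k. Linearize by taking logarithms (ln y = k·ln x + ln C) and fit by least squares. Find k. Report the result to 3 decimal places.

With ln yᵢ as the transformed response and ln xᵢ as the regressor:
Σln x = 7.8320, Σ(ln x)² = 12.7160, Σln y = 19.3250, Σln x·ln y = 29.6961.
Equations: 12.7160·k + 7.8320·ln C = 29.6961;  7.8320·k + 6·ln C = 19.3250.
Slope k = (n·Σln x·ln y − Σln x·Σln y)/(n·Σ(ln x)² − (Σln x)²) = (6·29.6961 − 7.8320·19.3250)/14.9557 = 1.79349; ln C = (Σln y − k·Σln x)/n = 0.87972.

k = 1.793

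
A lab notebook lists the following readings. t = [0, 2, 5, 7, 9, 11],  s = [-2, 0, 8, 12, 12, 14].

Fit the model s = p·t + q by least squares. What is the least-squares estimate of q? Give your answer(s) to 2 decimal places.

Normal-equation sums: Σt·t = 280, Σt = 34, Σ1 = 6.
Right-hand side: Σt·s = 386, Σs = 44.
MᵀM·[p, q]ᵀ = Mᵀs becomes [[280, 34]; [34, 6]]·[p, q]ᵀ = [386, 44]ᵀ.
Eliminating q: 6·(row 1) − 34·(row 2) gives 524·p = 6·386 − 34·44 = 820, so p = 205/131.
Then q = (44 − 34·(205/131))/6 = -201/131.

q = -1.53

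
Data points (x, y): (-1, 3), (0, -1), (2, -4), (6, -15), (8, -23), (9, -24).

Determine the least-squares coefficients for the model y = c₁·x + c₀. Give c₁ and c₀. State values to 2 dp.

c₁ = -2.72, c₀ = 0.22

The normal system AᵀA·[c₁, c₀]ᵀ = Aᵀy is [[186, 24]; [24, 6]]·[c₁, c₀]ᵀ = [-501, -64]ᵀ.
Determinant 186·6 − 24² = 540.
c₁ = ((-501)·6 − 24·(-64))/540 = -49/18; c₀ = (186·(-64) − 24·(-501))/540 = 2/9.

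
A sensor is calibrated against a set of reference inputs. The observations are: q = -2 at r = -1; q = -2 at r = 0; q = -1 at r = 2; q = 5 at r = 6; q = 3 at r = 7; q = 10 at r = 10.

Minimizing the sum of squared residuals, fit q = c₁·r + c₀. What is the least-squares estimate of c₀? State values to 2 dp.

Setting ∂/∂c₁ … = 0 gives: 190·c₁ + 24·c₀ = 151;  24·c₁ + 6·c₀ = 13.
det = 190·6 − 24² = 564.
c₁ = (151·6 − 24·13)/564 = 99/94; c₀ = (190·13 − 24·151)/564 = -577/282.

c₀ = -2.05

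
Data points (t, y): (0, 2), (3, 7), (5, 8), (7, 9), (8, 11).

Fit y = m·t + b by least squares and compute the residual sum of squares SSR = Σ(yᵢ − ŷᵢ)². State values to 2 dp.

Setting ∂/∂m … = 0 gives: 147·m + 23·b = 212;  23·m + 5·b = 37.
Δ = 147·5 − 23² = 206.
m = (212·5 − 23·37)/206 = 209/206; b = (147·37 − 23·212)/206 = 563/206.
Residuals: -151/206, 126/103, 20/103, -86/103, 31/206; SSR = 575/206.

SSR = 2.79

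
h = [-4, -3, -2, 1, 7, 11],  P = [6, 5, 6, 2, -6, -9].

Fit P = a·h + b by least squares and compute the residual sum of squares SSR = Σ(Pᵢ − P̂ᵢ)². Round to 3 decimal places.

Forming AᵀA = [[200, 10]; [10, 6]] and AᵀP = [-190, 4]ᵀ gives AᵀA·[a, b]ᵀ = AᵀP.
Eliminating b: 6·(row 1) − 10·(row 2) gives 1100·a = 6·(-190) − 10·4 = -1180, so a = -59/55.
Then b = (4 − 10·(-59/55))/6 = 27/11.
Residuals: -41/55, -37/55, 7/5, 34/55, -52/55, 19/55; SSR = 48/11.

SSR = 4.364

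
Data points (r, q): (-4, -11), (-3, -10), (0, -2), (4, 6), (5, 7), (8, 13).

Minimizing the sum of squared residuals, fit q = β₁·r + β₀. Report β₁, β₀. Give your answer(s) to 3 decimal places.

Forming XᵀX = [[130, 10]; [10, 6]] and Xᵀq = [237, 3]ᵀ gives XᵀX·[β₁, β₀]ᵀ = Xᵀq.
Eliminating β₀: 6·(row 1) − 10·(row 2) gives 680·β₁ = 6·237 − 10·3 = 1392, so β₁ = 174/85.
Then β₀ = (3 − 10·(174/85))/6 = -99/34.

β₁ = 2.047, β₀ = -2.912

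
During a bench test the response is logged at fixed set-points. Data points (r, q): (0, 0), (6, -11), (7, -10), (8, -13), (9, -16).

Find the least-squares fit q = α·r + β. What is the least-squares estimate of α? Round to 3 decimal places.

Sums needed: Σr·r = 230, Σr = 30, Σ1 = 5.
Moment sums: Σr·q = -384, Σq = -50.
So XᵀX·[α, β]ᵀ = Xᵀq: [[230, 30]; [30, 5]]·[α, β]ᵀ = [-384, -50]ᵀ.
Eliminating β: 5·(row 1) − 30·(row 2) gives 250·α = 5·(-384) − 30·(-50) = -420, so α = -42/25.
Then β = ((-50) − 30·(-42/25))/5 = 2/25.

α = -1.680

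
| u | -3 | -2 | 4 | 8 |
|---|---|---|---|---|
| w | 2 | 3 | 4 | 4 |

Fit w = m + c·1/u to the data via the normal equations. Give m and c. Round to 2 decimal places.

With design matrix M, MᵀM = [[4, -11/24]; [-11/24, 253/576]] and Mᵀw = [13, -2/3]ᵀ.
Eliminating c: (253/576)·(row 1) − (-11/24)·(row 2) gives (99/64)·m = (253/576)·13 − (-11/24)·(-2/3) = 3113/576, so m = 283/81.
Then c = ((-2/3) − (-11/24)·(283/81))/(253/576) = 632/297.

m = 3.49, c = 2.13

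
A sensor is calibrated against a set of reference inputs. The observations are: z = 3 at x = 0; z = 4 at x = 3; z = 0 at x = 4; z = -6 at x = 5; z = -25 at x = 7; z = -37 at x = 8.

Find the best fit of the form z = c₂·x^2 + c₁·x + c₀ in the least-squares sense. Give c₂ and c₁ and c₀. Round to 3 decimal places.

c₂ = -1.067, c₁ = 3.512, c₀ = 3.027

Compute the Gram sums: Σx^2·x^2 = 7459, Σx^2·x = 1071, Σx^2 = 163, Σx·x = 163, Σx = 27, Σ1 = 6.
Moment sums: Σx^2·z = -3707, Σx·z = -489, Σz = -61.
Normal equations: [[7459, 1071, 163]; [1071, 163, 27]; [163, 27, 6]]·[c₂, c₁, c₀]ᵀ = [-3707, -489, -61]ᵀ.
Inverting the 3×3 Gram matrix, [c₂, c₁, c₀]ᵀ = [-38023/35620, 25023/7124, 26951/8905]ᵀ.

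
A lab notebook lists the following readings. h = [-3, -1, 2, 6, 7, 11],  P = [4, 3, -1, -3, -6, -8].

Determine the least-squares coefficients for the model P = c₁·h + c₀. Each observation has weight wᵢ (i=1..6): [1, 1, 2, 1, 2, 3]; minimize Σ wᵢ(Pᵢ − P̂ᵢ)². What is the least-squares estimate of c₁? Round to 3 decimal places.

c₁ = -0.875

Normal-equation sums: Σwᵢ·h·h = 515, Σwᵢ·h = 53, Σwᵢ·1 = 10.
For XᵀWP: Σwᵢ·h·P = -385, Σwᵢ·P = -34.
Determinant 515·10 − 53² = 2341.
c₁ = ((-385)·10 − 53·(-34))/2341 = -2048/2341; c₀ = (515·(-34) − 53·(-385))/2341 = 2895/2341.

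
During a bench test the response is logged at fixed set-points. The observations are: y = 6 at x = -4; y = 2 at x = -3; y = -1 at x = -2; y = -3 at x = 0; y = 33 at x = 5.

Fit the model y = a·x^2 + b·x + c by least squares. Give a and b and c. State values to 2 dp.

The normal system AᵀA·[a, b, c]ᵀ = Aᵀy is [[978, 26, 54]; [26, 54, -4]; [54, -4, 5]]·[a, b, c]ᵀ = [935, 137, 37]ᵀ.
Inverting the 3×3 Gram matrix, [a, b, c]ᵀ = [19587/19084, 35905/19084, -20797/9542]ᵀ.

a = 1.03, b = 1.88, c = -2.18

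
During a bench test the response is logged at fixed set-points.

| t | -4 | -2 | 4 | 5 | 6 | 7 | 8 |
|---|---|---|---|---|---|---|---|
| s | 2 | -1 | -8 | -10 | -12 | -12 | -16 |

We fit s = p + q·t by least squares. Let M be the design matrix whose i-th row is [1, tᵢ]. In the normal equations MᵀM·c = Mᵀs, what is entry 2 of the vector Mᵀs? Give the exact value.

Entry 2 ↔ basis t, so (Mᵀs)_{2} = Σᵢ (t)·sᵢ = (-4)·(2) + (-2)·(-1) + (4)·(-8) + (5)·(-10) + (6)·(-12) + (7)·(-12) + (8)·(-16) = -372.

-372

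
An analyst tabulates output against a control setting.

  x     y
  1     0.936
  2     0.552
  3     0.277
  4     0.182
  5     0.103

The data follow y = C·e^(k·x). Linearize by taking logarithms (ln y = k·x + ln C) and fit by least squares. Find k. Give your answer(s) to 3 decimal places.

k = -0.552

Let Y = ln y. Fitting Y = k·x + ln C by least squares:
Σx = 15.0000, Σ(x)² = 55.0000, Σln y = -5.9209, Σx·ln y = -23.2859.
Equations: 55.0000·k + 15.0000·ln C = -23.2859;  15.0000·k + 5·ln C = -5.9209.
Δ = 55.0000·5 − (15.0000)² = 50.0000; k = (-23.2859·5 − 15.0000·-5.9209)/50.0000 = -0.55233, ln C = (55.0000·-5.9209 − 15.0000·-23.2859)/50.0000 = 0.47282.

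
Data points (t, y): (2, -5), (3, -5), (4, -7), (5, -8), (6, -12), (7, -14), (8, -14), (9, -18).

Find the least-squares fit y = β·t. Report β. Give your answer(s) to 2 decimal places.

Sums needed: Σt·t = 284.
For Xᵀy: Σt·y = -537.
Hence β = -537 / 284 ≈ -1.89085.

β = -1.89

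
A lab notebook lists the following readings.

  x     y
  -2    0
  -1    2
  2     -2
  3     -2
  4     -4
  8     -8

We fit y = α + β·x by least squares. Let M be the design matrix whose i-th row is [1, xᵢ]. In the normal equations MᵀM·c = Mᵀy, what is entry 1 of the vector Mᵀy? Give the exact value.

-14

Entry 1 ↔ basis 1, so (Mᵀy)_{1} = Σᵢ yᵢ = (1)·(0) + (1)·(2) + (1)·(-2) + (1)·(-2) + (1)·(-4) + (1)·(-8) = -14.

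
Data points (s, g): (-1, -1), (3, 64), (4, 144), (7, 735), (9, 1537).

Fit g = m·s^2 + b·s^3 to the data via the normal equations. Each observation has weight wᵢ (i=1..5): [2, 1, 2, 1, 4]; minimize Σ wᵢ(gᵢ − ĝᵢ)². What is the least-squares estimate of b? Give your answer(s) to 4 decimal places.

b = 1.9903

Setting ∂/∂m … = 0 gives: 29240·m + 255292·b = 539185;  255292·m + 2252336·b = 4754159.
(Σwᵢ·s^2·s^2 = 29240, Σwᵢ·s^2·s^3 = 255292, Σwᵢ·s^3·s^3 = 2252336, Σwᵢ·s^2·g = 539185, Σwᵢ·s^3·g = 4754159.)
Δ = 29240·2252336 − 255292² = 684299376.
m = (539185·2252336 − 255292·4754159)/684299376 = 20195187/19008316; b = (29240·4754159 − 255292·539185)/684299376 = 37833115/19008316.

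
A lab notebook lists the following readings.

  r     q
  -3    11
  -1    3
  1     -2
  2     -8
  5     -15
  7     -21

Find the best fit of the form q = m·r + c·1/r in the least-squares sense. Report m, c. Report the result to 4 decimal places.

The normal equations are: 89·m + 6·c = -276;  6·m + (106789/44100)·c = -56/3.
(Σr·r = 89, Σr·1/r = 6, Σ1/r·1/r = 106789/44100, Σr·q = -276, Σ1/r·q = -56/3.)
Δ = 89·(106789/44100) − 6² = 7916621/44100.
m = ((-276)·(106789/44100) − 6·(-56/3))/(7916621/44100) = -24534564/7916621; c = (89·(-56/3) − 6·(-276))/(7916621/44100) = -235200/7916621.

m = -3.0991, c = -0.0297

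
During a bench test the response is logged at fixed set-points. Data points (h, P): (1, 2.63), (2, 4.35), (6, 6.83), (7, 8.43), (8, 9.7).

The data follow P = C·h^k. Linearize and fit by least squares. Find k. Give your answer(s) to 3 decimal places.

k = 0.579

Taking logs, ln P = k·ln h + ln C, so regress ln P on ln h.
Sums: Σln h = 6.5103, Σ(ln h)² = 11.8015, Σln P = 8.7624, Σln h·ln P = 13.3346.
Normal system: [[11.8015, 6.5103]; [6.5103, 5]]·[k, ln C]ᵀ = [13.3346, 8.7624]ᵀ.
Slope k = (n·Σln h·ln P − Σln h·Σln P)/(n·Σ(ln h)² − (Σln h)²) = (5·13.3346 − 6.5103·8.7624)/16.6240 = 0.57914; ln C = (Σln P − k·Σln h)/n = 0.99841.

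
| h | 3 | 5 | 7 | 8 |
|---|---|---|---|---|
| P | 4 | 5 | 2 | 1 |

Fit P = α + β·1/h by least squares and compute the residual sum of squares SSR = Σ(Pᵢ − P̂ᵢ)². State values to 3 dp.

With design matrix X, XᵀX = [[4, 673/840]; [673/840, 132049/705600]] and XᵀP = [12, 461/168]ᵀ.
Eliminating β: (132049/705600)·(row 1) − (673/840)·(row 2) gives (8363/78400)·α = (132049/705600)·12 − (673/840)·(461/168) = 33323/705600, so α = 33323/75267.
Then β = ((461/168) − (673/840)·(33323/75267))/(132049/705600) = 320320/25089.
Residuals: -17525/25089, 150820/75267, -20069/75267, -78176/75267; SSR = 425486/75267.

SSR = 5.653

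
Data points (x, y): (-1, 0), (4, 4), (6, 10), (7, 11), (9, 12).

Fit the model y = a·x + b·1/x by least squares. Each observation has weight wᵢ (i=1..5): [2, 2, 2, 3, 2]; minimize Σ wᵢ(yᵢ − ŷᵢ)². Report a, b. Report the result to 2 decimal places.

a = 1.49, b = -1.60

The normal system MᵀWM·[a, b]ᵀ = MᵀWy is [[415, 11]; [11, 71965/31752]]·[a, b]ᵀ = [599, 89/7]ᵀ.
Eliminating b: (71965/31752)·(row 1) − 11·(row 2) gives (26023483/31752)·a = (71965/31752)·599 − 11·(89/7) = 38666291/31752, so a = 38666291/26023483.
Then b = ((89/7) − 11·(38666291/26023483))/(71965/31752) = -41676768/26023483.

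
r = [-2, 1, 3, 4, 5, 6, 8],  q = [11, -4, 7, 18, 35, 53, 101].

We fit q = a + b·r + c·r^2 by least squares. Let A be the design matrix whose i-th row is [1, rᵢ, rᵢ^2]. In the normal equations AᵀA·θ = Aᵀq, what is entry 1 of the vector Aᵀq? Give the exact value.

Entry 1 ↔ basis 1, so (Aᵀq)_{1} = Σᵢ qᵢ = (1)·(11) + (1)·(-4) + (1)·(7) + (1)·(18) + (1)·(35) + (1)·(53) + (1)·(101) = 221.

221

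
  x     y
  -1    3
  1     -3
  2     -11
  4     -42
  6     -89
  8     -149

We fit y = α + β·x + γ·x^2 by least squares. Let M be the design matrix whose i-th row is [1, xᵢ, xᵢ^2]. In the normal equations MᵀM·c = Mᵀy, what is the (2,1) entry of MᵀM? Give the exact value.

Row 2 ↔ basis x, column 1 ↔ basis 1, so (MᵀM)_{2,1} = Σᵢ x = (-1)·(1) + (1)·(1) + (2)·(1) + (4)·(1) + (6)·(1) + (8)·(1) = 20.

20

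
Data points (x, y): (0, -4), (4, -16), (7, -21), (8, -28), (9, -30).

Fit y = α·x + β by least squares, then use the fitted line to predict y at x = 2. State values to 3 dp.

From the data, Σx·x = 210, Σx = 28, Σ1 = 5.
Moment sums: Σx·y = -705, Σy = -99.
Δ = 210·5 − 28² = 266.
α = ((-705)·5 − 28·(-99))/266 = -753/266; β = (210·(-99) − 28·(-705))/266 = -75/19.
At x = 2: ŷ = (-753/266)·(2) + (-75/19)·(1) = -1278/133.

ŷ = -9.609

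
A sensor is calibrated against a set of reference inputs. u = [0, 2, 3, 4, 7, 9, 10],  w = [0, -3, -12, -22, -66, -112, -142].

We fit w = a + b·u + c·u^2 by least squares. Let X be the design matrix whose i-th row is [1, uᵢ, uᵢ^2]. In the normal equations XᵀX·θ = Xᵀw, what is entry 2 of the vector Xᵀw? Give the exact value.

-3020

Entry 2 ↔ basis u, so (Xᵀw)_{2} = Σᵢ (u)·wᵢ = (0)·(0) + (2)·(-3) + (3)·(-12) + (4)·(-22) + (7)·(-66) + (9)·(-112) + (10)·(-142) = -3020.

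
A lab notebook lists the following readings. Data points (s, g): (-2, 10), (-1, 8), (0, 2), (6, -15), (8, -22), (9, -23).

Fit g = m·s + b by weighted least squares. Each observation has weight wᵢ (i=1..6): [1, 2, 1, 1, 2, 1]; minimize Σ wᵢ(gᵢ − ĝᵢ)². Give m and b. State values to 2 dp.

Compute the Gram sums: Σwᵢ·s·s = 251, Σwᵢ·s = 27, Σwᵢ·1 = 8.
Right-hand side: Σwᵢ·s·g = -685, Σwᵢ·g = -54.
Δ = 251·8 − 27² = 1279.
m = ((-685)·8 − 27·(-54))/1279 = -4022/1279; b = (251·(-54) − 27·(-685))/1279 = 4941/1279.

m = -3.14, b = 3.86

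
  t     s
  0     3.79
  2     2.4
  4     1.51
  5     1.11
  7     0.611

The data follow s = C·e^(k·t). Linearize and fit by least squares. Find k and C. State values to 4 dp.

With ln sᵢ as the transformed response and tᵢ as the regressor:
AᵀA = [[94.0000, 18.0000]; [18.0000, 5]], rhs = [0.4726, 2.2316]ᵀ  (here Σt = 18.0000, Σ(t)² = 94.0000, Σln s = 2.2316, Σt·ln s = 0.4726).
Solving (det = 146.0000): k = -0.25895, ln C = 1.37855, so C = exp(1.37855) = 3.96915.

k = -0.2590, C = 3.9691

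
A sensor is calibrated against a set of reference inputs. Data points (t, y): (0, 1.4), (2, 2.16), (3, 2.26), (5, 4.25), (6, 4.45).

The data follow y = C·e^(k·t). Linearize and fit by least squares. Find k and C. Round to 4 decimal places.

k = 0.2027, C = 1.3824

Linearized form: ln y = k·t + ln C. From the 5 transformed points,
Σt = 16.0000, Σ(t)² = 74.0000, Σln y = 4.8618, Σt·ln y = 20.1783.
Normal system: [[74.0000, 16.0000]; [16.0000, 5]]·[k, ln C]ᵀ = [20.1783, 4.8618]ᵀ.
Δ = 74.0000·5 − (16.0000)² = 114.0000; k = (20.1783·5 − 16.0000·4.8618)/114.0000 = 0.20266, ln C = (74.0000·4.8618 − 16.0000·20.1783)/114.0000 = 0.32384, so C = exp(0.32384) = 1.38242.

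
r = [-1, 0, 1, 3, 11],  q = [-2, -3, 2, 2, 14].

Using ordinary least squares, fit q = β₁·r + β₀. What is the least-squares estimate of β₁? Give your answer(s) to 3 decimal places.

XᵀX·[β₁, β₀]ᵀ = Xᵀq reads: 132·β₁ + 14·β₀ = 164;  14·β₁ + 5·β₀ = 13.
(Σr·r = 132, Σr = 14, Σ1 = 5, Σr·q = 164, Σq = 13.)
Determinant 132·5 − 14² = 464.
β₁ = (164·5 − 14·13)/464 = 11/8; β₀ = (132·13 − 14·164)/464 = -5/4.

β₁ = 1.375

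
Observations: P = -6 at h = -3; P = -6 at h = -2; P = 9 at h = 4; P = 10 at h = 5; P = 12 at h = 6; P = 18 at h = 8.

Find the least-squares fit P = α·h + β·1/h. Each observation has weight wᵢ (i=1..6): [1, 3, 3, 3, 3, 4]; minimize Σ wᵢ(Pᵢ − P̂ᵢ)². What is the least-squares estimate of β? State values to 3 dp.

β = 2.421

Setting ∂/∂α … = 0 gives: 508·α + 17·β = 1104;  17·α + (1183/900)·β = 155/4.
Δ = 508·(1183/900) − 17² = 85216/225.
α = (1104·(1183/900) − 17·(155/4))/(85216/225) = 713157/340864; β = (508·(155/4) − 17·1104)/(85216/225) = 206325/85216.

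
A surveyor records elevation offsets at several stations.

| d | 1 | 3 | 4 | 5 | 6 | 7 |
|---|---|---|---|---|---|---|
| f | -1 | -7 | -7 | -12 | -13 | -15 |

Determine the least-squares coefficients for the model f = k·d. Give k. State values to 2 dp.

k = -2.15

Sums needed: Σd·d = 136.
Moment sums: Σd·f = -293.
Normal equations: [[136]]·[k]ᵀ = [-293]ᵀ.
k = (-293)/136 = -2.15441.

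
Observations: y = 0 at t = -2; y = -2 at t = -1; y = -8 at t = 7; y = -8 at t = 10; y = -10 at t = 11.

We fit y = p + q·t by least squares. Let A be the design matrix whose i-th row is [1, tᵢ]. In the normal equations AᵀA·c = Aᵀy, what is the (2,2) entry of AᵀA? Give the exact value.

275

Row 2 ↔ basis t, column 2 ↔ basis t, so (AᵀA)_{2,2} = Σᵢ (t)·(t) = (-2)·(-2) + (-1)·(-1) + (7)·(7) + (10)·(10) + (11)·(11) = 275.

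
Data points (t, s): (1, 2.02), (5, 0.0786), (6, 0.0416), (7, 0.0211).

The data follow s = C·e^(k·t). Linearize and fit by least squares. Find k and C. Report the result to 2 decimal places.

Taking logs, ln s = k·t + ln C, so regress ln s on t.
Over the data: Σt = 19.0000, Σ(t)² = 111.0000, Σln s = -8.8784, Σt·ln s = -58.1011.
Normal system: [[111.0000, 19.0000]; [19.0000, 4]]·[k, ln C]ᵀ = [-58.1011, -8.8784]ᵀ.
Solving (det = 83.0000): k = -0.76764, ln C = 1.42670, so C = exp(1.42670) = 4.16495.

k = -0.77, C = 4.16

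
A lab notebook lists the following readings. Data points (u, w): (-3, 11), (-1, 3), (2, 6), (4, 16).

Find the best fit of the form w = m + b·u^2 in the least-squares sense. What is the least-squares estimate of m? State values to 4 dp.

m = 2.4884

MᵀM·[m, b]ᵀ = Mᵀw reads: 4·m + 30·b = 36;  30·m + 354·b = 382.
det = 4·354 − 30² = 516.
m = (36·354 − 30·382)/516 = 107/43; b = (4·382 − 30·36)/516 = 112/129.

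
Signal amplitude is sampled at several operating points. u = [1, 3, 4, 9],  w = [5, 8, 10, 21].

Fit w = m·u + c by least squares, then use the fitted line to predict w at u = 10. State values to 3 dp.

XᵀX·[m, c]ᵀ = Xᵀw reads: 107·m + 17·c = 258;  17·m + 4·c = 44.
(Σu·u = 107, Σu = 17, Σ1 = 4, Σu·w = 258, Σw = 44.)
Determinant 107·4 − 17² = 139.
m = (258·4 − 17·44)/139 = 284/139; c = (107·44 − 17·258)/139 = 322/139.
At u = 10: ŵ = (284/139)·(10) + (322/139)·(1) = 3162/139.

ŵ = 22.748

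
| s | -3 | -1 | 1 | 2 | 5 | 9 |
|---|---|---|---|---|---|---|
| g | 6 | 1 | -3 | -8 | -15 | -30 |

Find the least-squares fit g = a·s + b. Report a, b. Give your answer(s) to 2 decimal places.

a = -2.98, b = -1.71

Sums needed: Σs·s = 121, Σs = 13, Σ1 = 6.
Moment sums: Σs·g = -383, Σg = -49.
XᵀX·[a, b]ᵀ = Xᵀg becomes [[121, 13]; [13, 6]]·[a, b]ᵀ = [-383, -49]ᵀ.
det = 121·6 − 13² = 557.
a = ((-383)·6 − 13·(-49))/557 = -1661/557; b = (121·(-49) − 13·(-383))/557 = -950/557.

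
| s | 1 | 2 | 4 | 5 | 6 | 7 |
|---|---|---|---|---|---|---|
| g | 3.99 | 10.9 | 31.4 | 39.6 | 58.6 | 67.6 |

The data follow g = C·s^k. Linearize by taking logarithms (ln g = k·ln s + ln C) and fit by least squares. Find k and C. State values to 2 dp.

With ln gᵢ as the transformed response and ln sᵢ as the regressor:
XᵀX = [[11.9895, 7.4265]; [7.4265, 6]], rhs = [27.8480, 19.1825]ᵀ  (here Σln s = 7.4265, Σ(ln s)² = 11.9895, Σln g = 19.1825, Σln s·ln g = 27.8480).
Slope k = (n·Σln s·ln g − Σln s·Σln g)/(n·Σ(ln s)² − (Σln s)²) = (6·27.8480 − 7.4265·19.1825)/16.7835 = 1.46738; ln C = (Σln g − k·Σln s)/n = 1.38082, so C = exp(1.38082) = 3.97817.

k = 1.47, C = 3.98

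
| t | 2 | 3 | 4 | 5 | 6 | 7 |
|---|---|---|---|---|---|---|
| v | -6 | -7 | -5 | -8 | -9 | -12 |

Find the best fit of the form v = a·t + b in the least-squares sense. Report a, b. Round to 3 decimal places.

Entries of XᵀX: Σt·t = 139, Σt = 27, Σ1 = 6.
For Xᵀv: Σt·v = -231, Σv = -47.
Determinant 139·6 − 27² = 105.
a = ((-231)·6 − 27·(-47))/105 = -39/35; b = (139·(-47) − 27·(-231))/105 = -296/105.

a = -1.114, b = -2.819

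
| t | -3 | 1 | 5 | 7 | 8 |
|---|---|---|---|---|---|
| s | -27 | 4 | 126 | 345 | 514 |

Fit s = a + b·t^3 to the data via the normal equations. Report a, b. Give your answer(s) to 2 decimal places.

a = 1.32, b = 1.00

From the data, Σ1 = 5, Σt^3 = 954, Σt^3·t^3 = 396148.
Right-hand side: Σs = 962, Σt^3·s = 397986.
Normal equations: [[5, 954]; [954, 396148]]·[a, b]ᵀ = [962, 397986]ᵀ.
Eliminating b: 396148·(row 1) − 954·(row 2) gives 1070624·a = 396148·962 − 954·397986 = 1415732, so a = 353933/267656.
Then b = (397986 − 954·(353933/267656))/396148 = 536091/535312.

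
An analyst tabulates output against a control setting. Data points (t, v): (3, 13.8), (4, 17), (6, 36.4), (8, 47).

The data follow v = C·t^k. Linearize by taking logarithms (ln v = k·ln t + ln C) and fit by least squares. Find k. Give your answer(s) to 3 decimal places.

k = 1.341

Taking logs, ln v = k·ln t + ln C, so regress ln v on ln t.
XᵀX = [[10.6632, 6.3561]; [6.3561, 4]], rhs = [21.2579, 12.9026]ᵀ  (here Σln t = 6.3561, Σ(ln t)² = 10.6632, Σln v = 12.9026, Σln t·ln v = 21.2579).
Δ = 10.6632·4 − (6.3561)² = 2.2529; k = (21.2579·4 − 6.3561·12.9026)/2.2529 = 1.34113, ln C = (10.6632·12.9026 − 6.3561·21.2579)/2.2529 = 1.09455.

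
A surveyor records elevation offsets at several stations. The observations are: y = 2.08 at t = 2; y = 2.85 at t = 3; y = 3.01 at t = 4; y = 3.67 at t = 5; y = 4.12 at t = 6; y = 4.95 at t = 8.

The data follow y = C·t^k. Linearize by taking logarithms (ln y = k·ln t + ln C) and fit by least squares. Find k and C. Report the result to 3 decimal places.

k = 0.610, C = 1.377

Linearized form: ln y = k·ln t + ln C. From the 6 transformed points,
Over the data: Σln t = 8.6587, Σ(ln t)² = 13.7340, Σln y = 7.1971, Σln t·ln y = 11.1411.
Normal system: [[13.7340, 8.6587]; [8.6587, 6]]·[k, ln C]ᵀ = [11.1411, 7.1971]ᵀ.
Slope k = (n·Σln t·ln y − Σln t·Σln y)/(n·Σ(ln t)² − (Σln t)²) = (6·11.1411 − 8.6587·7.1971)/7.4309 = 0.60957; ln C = (Σln y − k·Σln t)/n = 0.31984, so C = exp(0.31984) = 1.37690.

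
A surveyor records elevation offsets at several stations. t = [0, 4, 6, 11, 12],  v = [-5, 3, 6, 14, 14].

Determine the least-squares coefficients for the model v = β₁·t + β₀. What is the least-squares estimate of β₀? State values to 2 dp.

The normal equations are: 317·β₁ + 33·β₀ = 370;  33·β₁ + 5·β₀ = 32.
(Σt·t = 317, Σt = 33, Σ1 = 5, Σt·v = 370, Σv = 32.)
Eliminating β₀: 5·(row 1) − 33·(row 2) gives 496·β₁ = 5·370 − 33·32 = 794, so β₁ = 397/248.
Then β₀ = (32 − 33·(397/248))/5 = -1033/248.

β₀ = -4.17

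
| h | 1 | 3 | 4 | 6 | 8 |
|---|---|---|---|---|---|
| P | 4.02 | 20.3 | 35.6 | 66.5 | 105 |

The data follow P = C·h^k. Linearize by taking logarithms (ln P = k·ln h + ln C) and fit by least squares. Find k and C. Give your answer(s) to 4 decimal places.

k = 1.5752, C = 3.9067

Linearized form: ln P = k·ln h + ln C. From the 5 transformed points,
AᵀA = [[10.6632, 6.3561]; [6.3561, 5]], rhs = [25.4578, 16.8254]ᵀ  (here Σln h = 6.3561, Σ(ln h)² = 10.6632, Σln P = 16.8254, Σln h·ln P = 25.4578).
Solving (det = 12.9161): k = 1.57517, ln C = 1.36269, so C = exp(1.36269) = 3.90668.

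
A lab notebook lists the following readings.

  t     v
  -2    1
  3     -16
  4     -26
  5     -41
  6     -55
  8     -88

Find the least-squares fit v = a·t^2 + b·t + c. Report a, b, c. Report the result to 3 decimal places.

a = -1.071, b = -2.592, c = 0.353

The normal system AᵀA·[a, b, c]ᵀ = Aᵀv is [[6370, 936, 154]; [936, 154, 24]; [154, 24, 6]]·[a, b, c]ᵀ = [-9193, -1393, -225]ᵀ.
Row-reducing yields a = -30363/28354, b = -73489/28354, c = 4999/14177.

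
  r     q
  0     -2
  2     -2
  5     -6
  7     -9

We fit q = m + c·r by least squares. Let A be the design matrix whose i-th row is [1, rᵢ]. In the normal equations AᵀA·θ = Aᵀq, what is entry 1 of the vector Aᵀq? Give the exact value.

Entry 1 ↔ basis 1, so (Aᵀq)_{1} = Σᵢ qᵢ = (1)·(-2) + (1)·(-2) + (1)·(-6) + (1)·(-9) = -19.

-19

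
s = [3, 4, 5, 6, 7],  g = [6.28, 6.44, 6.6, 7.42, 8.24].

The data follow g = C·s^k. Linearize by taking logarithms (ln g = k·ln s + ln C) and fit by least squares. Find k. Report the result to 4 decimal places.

k = 0.3087

Linearized form: ln g = k·ln s + ln C. From the 5 transformed points,
Σln s = 7.8320, Σ(ln s)² = 12.7160, Σln g = 9.7001, Σln s·ln g = 15.3326.
Normal system: [[12.7160, 7.8320]; [7.8320, 5]]·[k, ln C]ᵀ = [15.3326, 9.7001]ᵀ.
Solving (det = 2.2397): k = 0.30872, ln C = 1.45645.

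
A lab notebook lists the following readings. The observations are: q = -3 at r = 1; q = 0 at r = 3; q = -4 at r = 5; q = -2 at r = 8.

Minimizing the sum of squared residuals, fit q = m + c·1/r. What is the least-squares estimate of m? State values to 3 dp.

m = -1.974

From the data, Σ1 = 4, Σ1/r = 199/120, Σ1/r·1/r = 16801/14400.
For Xᵀq: Σq = -9, Σ1/r·q = -81/20.
XᵀX·[m, c]ᵀ = Xᵀq becomes [[4, 199/120]; [199/120, 16801/14400]]·[m, c]ᵀ = [-9, -81/20]ᵀ.
det = 4·(16801/14400) − (199/120)² = 3067/1600.
m = ((-9)·(16801/14400) − (199/120)·(-81/20))/(3067/1600) = -6055/3067; c = (4·(-81/20) − (199/120)·(-9))/(3067/1600) = -2040/3067.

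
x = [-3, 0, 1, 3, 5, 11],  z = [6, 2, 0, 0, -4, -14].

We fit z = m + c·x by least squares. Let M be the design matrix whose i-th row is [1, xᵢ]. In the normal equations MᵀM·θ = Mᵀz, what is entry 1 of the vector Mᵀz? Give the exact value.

-10

Entry 1 ↔ basis 1, so (Mᵀz)_{1} = Σᵢ zᵢ = (1)·(6) + (1)·(2) + (1)·(0) + (1)·(0) + (1)·(-4) + (1)·(-14) = -10.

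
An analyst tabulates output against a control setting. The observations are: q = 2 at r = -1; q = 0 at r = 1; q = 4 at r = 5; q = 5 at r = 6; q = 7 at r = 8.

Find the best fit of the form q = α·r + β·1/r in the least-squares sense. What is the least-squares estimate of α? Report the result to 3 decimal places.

Setting ∂/∂α … = 0 gives: 127·α + 5·β = 104;  5·α + (30001/14400)·β = 61/120.
det = 127·(30001/14400) − 5² = 3450127/14400.
α = (104·(30001/14400) − 5·(61/120))/(3450127/14400) = 3083504/3450127; β = (127·(61/120) − 5·104)/(3450127/14400) = -6558360/3450127.

α = 0.894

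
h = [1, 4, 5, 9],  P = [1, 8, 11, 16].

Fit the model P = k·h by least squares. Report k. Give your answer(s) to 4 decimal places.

k = 1.8862

Forming MᵀM = [[123]] and MᵀP = [232]ᵀ gives MᵀM·[k]ᵀ = MᵀP.
k = 232/123 = 1.88618.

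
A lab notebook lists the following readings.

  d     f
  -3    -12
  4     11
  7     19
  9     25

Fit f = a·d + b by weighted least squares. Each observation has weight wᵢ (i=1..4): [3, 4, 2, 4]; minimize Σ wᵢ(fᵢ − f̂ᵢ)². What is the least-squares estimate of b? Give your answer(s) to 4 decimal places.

b = -2.2667

With design matrix A, AᵀWA = [[513, 57]; [57, 13]] and AᵀWf = [1450, 146]ᵀ.
Eliminating b: 13·(row 1) − 57·(row 2) gives 3420·a = 13·1450 − 57·146 = 10528, so a = 2632/855.
Then b = (146 − 57·(2632/855))/13 = -34/15.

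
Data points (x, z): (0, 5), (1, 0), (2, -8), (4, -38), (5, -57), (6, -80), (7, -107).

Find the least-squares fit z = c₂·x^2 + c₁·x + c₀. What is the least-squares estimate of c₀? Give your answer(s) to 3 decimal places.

c₀ = 5.260

Compute the Gram sums: Σx^2·x^2 = 4595, Σx^2·x = 757, Σx^2 = 131, Σx·x = 131, Σx = 25, Σ1 = 7.
For Mᵀz: Σx^2·z = -10188, Σx·z = -1682, Σz = -285.
So MᵀM·[c₂, c₁, c₀]ᵀ = Mᵀz: [[4595, 757, 131]; [757, 131, 25]; [131, 25, 7]]·[c₂, c₁, c₀]ᵀ = [-10188, -1682, -285]ᵀ.
Inverting the 3×3 Gram matrix, [c₂, c₁, c₀]ᵀ = [-18317/10164, -3169/924, 1273/242]ᵀ.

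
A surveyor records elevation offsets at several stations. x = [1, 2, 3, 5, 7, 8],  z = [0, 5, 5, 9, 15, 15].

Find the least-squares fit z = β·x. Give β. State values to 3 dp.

β = 1.941

MᵀM·[β]ᵀ = Mᵀz reads: 152·β = 295.
Hence β = 295 / 152 ≈ 1.94079.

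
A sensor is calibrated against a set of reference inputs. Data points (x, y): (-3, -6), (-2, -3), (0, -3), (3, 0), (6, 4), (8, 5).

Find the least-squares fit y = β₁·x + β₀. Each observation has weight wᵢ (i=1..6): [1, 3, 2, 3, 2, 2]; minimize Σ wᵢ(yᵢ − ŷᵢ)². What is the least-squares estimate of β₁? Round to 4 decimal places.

β₁ = 0.9082

The normal system AᵀWA·[β₁, β₀]ᵀ = AᵀWy is [[248, 28]; [28, 13]]·[β₁, β₀]ᵀ = [164, -3]ᵀ.
Δ = 248·13 − 28² = 2440.
β₁ = (164·13 − 28·(-3))/2440 = 277/305; β₀ = (248·(-3) − 28·164)/2440 = -667/305.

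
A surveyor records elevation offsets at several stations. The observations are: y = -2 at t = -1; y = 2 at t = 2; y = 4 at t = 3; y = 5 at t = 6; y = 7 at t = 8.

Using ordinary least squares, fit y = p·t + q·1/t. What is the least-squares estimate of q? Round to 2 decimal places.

q = 1.25

From the data, Σt·t = 114, Σt·1/t = 5, Σ1/t·1/t = 809/576.
Right-hand side: Σt·y = 104, Σ1/t·y = 145/24.
MᵀM·[p, q]ᵀ = Mᵀy becomes [[114, 5]; [5, 809/576]]·[p, q]ᵀ = [104, 145/24]ᵀ.
det = 114·(809/576) − 5² = 12971/96.
p = (104·(809/576) − 5·(145/24))/(12971/96) = 33368/38913; q = (114·(145/24) − 5·104)/(12971/96) = 16200/12971.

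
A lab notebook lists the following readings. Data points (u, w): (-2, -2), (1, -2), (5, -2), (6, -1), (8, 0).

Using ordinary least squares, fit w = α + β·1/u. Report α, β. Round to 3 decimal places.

The normal equations are: 5·α + (119/120)·β = -7;  (119/120)·α + (19201/14400)·β = -47/30.
(Σ1 = 5, Σ1/u = 119/120, Σ1/u·1/u = 19201/14400, Σw = -7, Σ1/u·w = -47/30.)
Determinant 5·(19201/14400) − (119/120)² = 20461/3600.
α = ((-7)·(19201/14400) − (119/120)·(-47/30))/(20461/3600) = -16005/11692; β = (5·(-47/30) − (119/120)·(-7))/(20461/3600) = -3210/20461.

α = -1.369, β = -0.157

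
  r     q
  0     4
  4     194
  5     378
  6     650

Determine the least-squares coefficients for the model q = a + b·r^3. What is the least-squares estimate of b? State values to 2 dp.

Entries of XᵀX: Σ1 = 4, Σr^3 = 405, Σr^3·r^3 = 66377.
Right-hand side: Σq = 1226, Σr^3·q = 200066.
Eliminating b: 66377·(row 1) − 405·(row 2) gives 101483·a = 66377·1226 − 405·200066 = 351472, so a = 351472/101483.
Then b = (200066 − 405·(351472/101483))/66377 = 303734/101483.

b = 2.99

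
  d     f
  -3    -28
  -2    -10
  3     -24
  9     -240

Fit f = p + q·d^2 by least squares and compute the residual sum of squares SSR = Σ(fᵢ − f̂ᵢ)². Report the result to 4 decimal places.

SSR = 8.8227

The normal system XᵀX·[p, q]ᵀ = Xᵀf is [[4, 103]; [103, 6739]]·[p, q]ᵀ = [-302, -19948]ᵀ.
det = 4·6739 − 103² = 16347.
p = ((-302)·6739 − 103·(-19948))/16347 = 19466/16347; q = (4·(-19948) − 103·(-302))/16347 = -48686/16347.
Residuals: -39008/16347, 3936/5449, 26380/16347, 820/16347; SSR = 144224/16347.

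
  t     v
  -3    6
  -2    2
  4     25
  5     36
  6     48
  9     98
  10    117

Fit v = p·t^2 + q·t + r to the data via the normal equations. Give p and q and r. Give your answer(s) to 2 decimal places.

p = 0.97, q = 1.83, r = 2.32

With design matrix X, XᵀX = [[18835, 2099, 271]; [2099, 271, 29]; [271, 29, 7]] and Xᵀv = [22728, 2598, 332]ᵀ.
Inverting the 3×3 Gram matrix, [p, q, r]ᵀ = [4213/4347, 7964/4347, 10075/4347]ᵀ.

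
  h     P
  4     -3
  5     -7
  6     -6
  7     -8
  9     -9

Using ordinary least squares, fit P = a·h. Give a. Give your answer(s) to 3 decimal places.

a = -1.063

Forming AᵀA = [[207]] and AᵀP = [-220]ᵀ gives AᵀA·[a]ᵀ = AᵀP.
Hence a = -220 / 207 ≈ -1.0628.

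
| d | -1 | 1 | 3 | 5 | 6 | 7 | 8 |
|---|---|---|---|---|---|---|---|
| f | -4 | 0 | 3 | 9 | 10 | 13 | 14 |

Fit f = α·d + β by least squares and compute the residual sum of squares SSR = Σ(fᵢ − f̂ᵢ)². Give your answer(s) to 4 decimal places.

SSR = 2.4934

The normal system AᵀA·[α, β]ᵀ = Aᵀf is [[185, 29]; [29, 7]]·[α, β]ᵀ = [321, 45]ᵀ.
det = 185·7 − 29² = 454.
α = (321·7 − 29·45)/454 = 471/227; β = (185·45 − 29·321)/454 = -492/227.
Residuals: 55/227, 21/227, -240/227, 180/227, -64/227, 146/227, -98/227; SSR = 566/227.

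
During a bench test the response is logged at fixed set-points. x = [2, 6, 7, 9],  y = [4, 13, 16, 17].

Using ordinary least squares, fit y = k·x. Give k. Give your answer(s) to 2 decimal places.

Compute the Gram sums: Σx·x = 170.
And Σx·y = 351.
MᵀM·[k]ᵀ = Mᵀy becomes [[170]]·[k]ᵀ = [351]ᵀ.
Hence k = 351 / 170 ≈ 2.06471.

k = 2.06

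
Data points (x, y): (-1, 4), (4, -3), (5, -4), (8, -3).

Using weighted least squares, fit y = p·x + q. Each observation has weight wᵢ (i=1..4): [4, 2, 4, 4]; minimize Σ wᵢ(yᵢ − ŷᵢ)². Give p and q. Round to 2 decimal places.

p = -0.86, q = 2.14

The normal system AᵀWA·[p, q]ᵀ = AᵀWy is [[392, 56]; [56, 14]]·[p, q]ᵀ = [-216, -18]ᵀ.
Eliminating q: 14·(row 1) − 56·(row 2) gives 2352·p = 14·(-216) − 56·(-18) = -2016, so p = -6/7.
Then q = ((-18) − 56·(-6/7))/14 = 15/7.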